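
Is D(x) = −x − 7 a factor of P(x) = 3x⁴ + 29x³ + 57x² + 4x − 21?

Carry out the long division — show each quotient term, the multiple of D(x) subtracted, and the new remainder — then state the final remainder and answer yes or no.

Step 1: lead(3x⁴ + 29x³ + 57x² + 4x − 21) ÷ lead(D) = 3x⁴ ÷ −x = −3x³. Subtract (−3x³)·D = 3x⁴ + 21x³. Remainder: 8x³ + 57x² + 4x − 21.
Step 2: lead(8x³ + 57x² + 4x − 21) ÷ lead(D) = 8x³ ÷ −x = −8x². Subtract (−8x²)·D = 8x³ + 56x². Remainder: x² + 4x − 21.
Step 3: lead(x² + 4x − 21) ÷ lead(D) = x² ÷ −x = −x. Subtract (−x)·D = x² + 7x. Remainder: −3x − 21.
Step 4: lead(−3x − 21) ÷ lead(D) = −3x ÷ −x = 3. Subtract (3)·D = −3x − 21. Remainder: 0.

R(x) = 0, so D(x) is a factor of P(x). yes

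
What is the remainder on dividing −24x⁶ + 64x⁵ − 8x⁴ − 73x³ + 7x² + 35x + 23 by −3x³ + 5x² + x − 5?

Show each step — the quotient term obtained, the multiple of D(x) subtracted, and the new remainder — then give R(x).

R(x) = −2

Step 1: lead(−24x⁶ + 64x⁵ − 8x⁴ − 73x³ + 7x² + 35x + 23) ÷ lead(D) = −24x⁶ ÷ −3x³ = 8x³. Subtract (8x³)·D = −24x⁶ + 40x⁵ + 8x⁴ − 40x³. Remainder: 24x⁵ − 16x⁴ − 33x³ + 7x² + 35x + 23.
Step 2: lead(24x⁵ − 16x⁴ − 33x³ + 7x² + 35x + 23) ÷ lead(D) = 24x⁵ ÷ −3x³ = −8x². Subtract (−8x²)·D = 24x⁵ − 40x⁴ − 8x³ + 40x². Remainder: 24x⁴ − 25x³ − 33x² + 35x + 23.
Step 3: lead(24x⁴ − 25x³ − 33x² + 35x + 23) ÷ lead(D) = 24x⁴ ÷ −3x³ = −8x. Subtract (−8x)·D = 24x⁴ − 40x³ − 8x² + 40x. Remainder: 15x³ − 25x² − 5x + 23.
Step 4: lead(15x³ − 25x² − 5x + 23) ÷ lead(D) = 15x³ ÷ −3x³ = −5. Subtract (−5)·D = 15x³ − 25x² − 5x + 25. Remainder: −2.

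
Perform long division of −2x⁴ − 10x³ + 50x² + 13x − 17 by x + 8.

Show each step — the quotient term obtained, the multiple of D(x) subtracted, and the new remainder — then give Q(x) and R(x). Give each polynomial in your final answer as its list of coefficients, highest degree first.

Step 1: lead(−2x⁴ − 10x³ + 50x² + 13x − 17) ÷ lead(D) = −2x⁴ ÷ x = −2x³. Subtract (−2x³)·D = −2x⁴ − 16x³. Remainder: 6x³ + 50x² + 13x − 17.
Step 2: lead(6x³ + 50x² + 13x − 17) ÷ lead(D) = 6x³ ÷ x = 6x². Subtract (6x²)·D = 6x³ + 48x². Remainder: 2x² + 13x − 17.
Step 3: lead(2x² + 13x − 17) ÷ lead(D) = 2x² ÷ x = 2x. Subtract (2x)·D = 2x² + 16x. Remainder: −3x − 17.
Step 4: lead(−3x − 17) ÷ lead(D) = −3x ÷ x = −3. Subtract (−3)·D = −3x − 24. Remainder: 7.

Q = [-2, 6, 2, -3]; R = [7]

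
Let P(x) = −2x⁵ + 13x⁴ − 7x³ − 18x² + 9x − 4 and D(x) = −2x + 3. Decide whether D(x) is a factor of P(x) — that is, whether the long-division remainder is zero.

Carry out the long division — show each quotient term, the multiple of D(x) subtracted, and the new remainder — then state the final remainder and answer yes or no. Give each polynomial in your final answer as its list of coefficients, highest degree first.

R = [-4], so D(x) is not a factor of P(x). no

Step 1: lead(−2x⁵ + 13x⁴ − 7x³ − 18x² + 9x − 4) ÷ lead(D) = −2x⁵ ÷ −2x = x⁴. Subtract (x⁴)·D = −2x⁵ + 3x⁴. Remainder: 10x⁴ − 7x³ − 18x² + 9x − 4.
Step 2: lead(10x⁴ − 7x³ − 18x² + 9x − 4) ÷ lead(D) = 10x⁴ ÷ −2x = −5x³. Subtract (−5x³)·D = 10x⁴ − 15x³. Remainder: 8x³ − 18x² + 9x − 4.
Step 3: lead(8x³ − 18x² + 9x − 4) ÷ lead(D) = 8x³ ÷ −2x = −4x². Subtract (−4x²)·D = 8x³ − 12x². Remainder: −6x² + 9x − 4.
Step 4: lead(−6x² + 9x − 4) ÷ lead(D) = −6x² ÷ −2x = 3x. Subtract (3x)·D = −6x² + 9x. Remainder: −4.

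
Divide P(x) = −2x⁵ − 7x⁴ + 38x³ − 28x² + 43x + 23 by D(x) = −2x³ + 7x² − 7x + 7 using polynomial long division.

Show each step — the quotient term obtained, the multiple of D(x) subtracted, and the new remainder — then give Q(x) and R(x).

Q(x) = x² + 7x + 2; R(x) = 8x + 9

Step 1: lead(−2x⁵ − 7x⁴ + 38x³ − 28x² + 43x + 23) ÷ lead(D) = −2x⁵ ÷ −2x³ = x². Subtract (x²)·D = −2x⁵ + 7x⁴ − 7x³ + 7x². Remainder: −14x⁴ + 45x³ − 35x² + 43x + 23.
Step 2: lead(−14x⁴ + 45x³ − 35x² + 43x + 23) ÷ lead(D) = −14x⁴ ÷ −2x³ = 7x. Subtract (7x)·D = −14x⁴ + 49x³ − 49x² + 49x. Remainder: −4x³ + 14x² − 6x + 23.
Step 3: lead(−4x³ + 14x² − 6x + 23) ÷ lead(D) = −4x³ ÷ −2x³ = 2. Subtract (2)·D = −4x³ + 14x² − 14x + 14. Remainder: 8x + 9.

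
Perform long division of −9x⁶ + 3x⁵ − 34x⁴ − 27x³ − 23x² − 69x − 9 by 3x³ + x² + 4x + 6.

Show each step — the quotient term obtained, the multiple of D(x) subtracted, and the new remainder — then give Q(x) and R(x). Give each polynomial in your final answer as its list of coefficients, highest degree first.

Step 1: lead(−9x⁶ + 3x⁵ − 34x⁴ − 27x³ − 23x² − 69x − 9) ÷ lead(D) = −9x⁶ ÷ 3x³ = −3x³. Subtract (−3x³)·D = −9x⁶ − 3x⁵ − 12x⁴ − 18x³. Remainder: 6x⁵ − 22x⁴ − 9x³ − 23x² − 69x − 9.
Step 2: lead(6x⁵ − 22x⁴ − 9x³ − 23x² − 69x − 9) ÷ lead(D) = 6x⁵ ÷ 3x³ = 2x². Subtract (2x²)·D = 6x⁵ + 2x⁴ + 8x³ + 12x². Remainder: −24x⁴ − 17x³ − 35x² − 69x − 9.
Step 3: lead(−24x⁴ − 17x³ − 35x² − 69x − 9) ÷ lead(D) = −24x⁴ ÷ 3x³ = −8x. Subtract (−8x)·D = −24x⁴ − 8x³ − 32x² − 48x. Remainder: −9x³ − 3x² − 21x − 9.
Step 4: lead(−9x³ − 3x² − 21x − 9) ÷ lead(D) = −9x³ ÷ 3x³ = −3. Subtract (−3)·D = −9x³ − 3x² − 12x − 18. Remainder: −9x + 9.

Q = [-3, 2, -8, -3]; R = [-9, 9]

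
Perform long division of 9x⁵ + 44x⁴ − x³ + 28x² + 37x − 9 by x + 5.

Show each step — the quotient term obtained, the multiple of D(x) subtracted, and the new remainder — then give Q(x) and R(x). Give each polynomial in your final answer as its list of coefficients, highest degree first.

Q = [9, -1, 4, 8, -3]; R = [6]

Step 1: lead(9x⁵ + 44x⁴ − x³ + 28x² + 37x − 9) ÷ lead(D) = 9x⁵ ÷ x = 9x⁴. Subtract (9x⁴)·D = 9x⁵ + 45x⁴. Remainder: −x⁴ − x³ + 28x² + 37x − 9.
Step 2: lead(−x⁴ − x³ + 28x² + 37x − 9) ÷ lead(D) = −x⁴ ÷ x = −x³. Subtract (−x³)·D = −x⁴ − 5x³. Remainder: 4x³ + 28x² + 37x − 9.
Step 3: lead(4x³ + 28x² + 37x − 9) ÷ lead(D) = 4x³ ÷ x = 4x². Subtract (4x²)·D = 4x³ + 20x². Remainder: 8x² + 37x − 9.
Step 4: lead(8x² + 37x − 9) ÷ lead(D) = 8x² ÷ x = 8x. Subtract (8x)·D = 8x² + 40x. Remainder: −3x − 9.
Step 5: lead(−3x − 9) ÷ lead(D) = −3x ÷ x = −3. Subtract (−3)·D = −3x − 15. Remainder: 6.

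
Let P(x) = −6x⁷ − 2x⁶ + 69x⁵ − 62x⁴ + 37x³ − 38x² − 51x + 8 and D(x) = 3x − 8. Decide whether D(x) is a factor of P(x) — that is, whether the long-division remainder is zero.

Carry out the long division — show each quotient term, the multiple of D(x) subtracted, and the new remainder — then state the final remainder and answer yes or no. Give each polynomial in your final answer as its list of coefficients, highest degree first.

R = [0], so D(x) is a factor of P(x). yes

Step 1: lead(−6x⁷ − 2x⁶ + 69x⁵ − 62x⁴ + 37x³ − 38x² − 51x + 8) ÷ lead(D) = −6x⁷ ÷ 3x = −2x⁶. Subtract (−2x⁶)·D = −6x⁷ + 16x⁶. Remainder: −18x⁶ + 69x⁵ − 62x⁴ + 37x³ − 38x² − 51x + 8.
Step 2: lead(−18x⁶ + 69x⁵ − 62x⁴ + 37x³ − 38x² − 51x + 8) ÷ lead(D) = −18x⁶ ÷ 3x = −6x⁵. Subtract (−6x⁵)·D = −18x⁶ + 48x⁵. Remainder: 21x⁵ − 62x⁴ + 37x³ − 38x² − 51x + 8.
Step 3: lead(21x⁵ − 62x⁴ + 37x³ − 38x² − 51x + 8) ÷ lead(D) = 21x⁵ ÷ 3x = 7x⁴. Subtract (7x⁴)·D = 21x⁵ − 56x⁴. Remainder: −6x⁴ + 37x³ − 38x² − 51x + 8.
Step 4: lead(−6x⁴ + 37x³ − 38x² − 51x + 8) ÷ lead(D) = −6x⁴ ÷ 3x = −2x³. Subtract (−2x³)·D = −6x⁴ + 16x³. Remainder: 21x³ − 38x² − 51x + 8.
Step 5: lead(21x³ − 38x² − 51x + 8) ÷ lead(D) = 21x³ ÷ 3x = 7x². Subtract (7x²)·D = 21x³ − 56x². Remainder: 18x² − 51x + 8.
Step 6: lead(18x² − 51x + 8) ÷ lead(D) = 18x² ÷ 3x = 6x. Subtract (6x)·D = 18x² − 48x. Remainder: −3x + 8.
Step 7: lead(−3x + 8) ÷ lead(D) = −3x ÷ 3x = −1. Subtract (−1)·D = −3x + 8. Remainder: 0.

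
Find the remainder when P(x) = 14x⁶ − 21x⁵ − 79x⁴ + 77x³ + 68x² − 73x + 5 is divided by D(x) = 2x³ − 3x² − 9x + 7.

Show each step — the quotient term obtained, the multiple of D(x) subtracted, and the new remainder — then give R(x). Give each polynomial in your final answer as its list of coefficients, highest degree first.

R = [2, 1, -9]

Step 1: lead(14x⁶ − 21x⁵ − 79x⁴ + 77x³ + 68x² − 73x + 5) ÷ lead(D) = 14x⁶ ÷ 2x³ = 7x³. Subtract (7x³)·D = 14x⁶ − 21x⁵ − 63x⁴ + 49x³. Remainder: −16x⁴ + 28x³ + 68x² − 73x + 5.
Step 2: lead(−16x⁴ + 28x³ + 68x² − 73x + 5) ÷ lead(D) = −16x⁴ ÷ 2x³ = −8x. Subtract (−8x)·D = −16x⁴ + 24x³ + 72x² − 56x. Remainder: 4x³ − 4x² − 17x + 5.
Step 3: lead(4x³ − 4x² − 17x + 5) ÷ lead(D) = 4x³ ÷ 2x³ = 2. Subtract (2)·D = 4x³ − 6x² − 18x + 14. Remainder: 2x² + x − 9.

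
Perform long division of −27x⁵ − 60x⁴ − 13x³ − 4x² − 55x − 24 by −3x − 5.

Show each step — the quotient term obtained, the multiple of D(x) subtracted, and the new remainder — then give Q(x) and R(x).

Q(x) = 9x⁴ + 5x³ − 4x² + 8x + 5; R(x) = 1

Step 1: lead(−27x⁵ − 60x⁴ − 13x³ − 4x² − 55x − 24) ÷ lead(D) = −27x⁵ ÷ −3x = 9x⁴. Subtract (9x⁴)·D = −27x⁵ − 45x⁴. Remainder: −15x⁴ − 13x³ − 4x² − 55x − 24.
Step 2: lead(−15x⁴ − 13x³ − 4x² − 55x − 24) ÷ lead(D) = −15x⁴ ÷ −3x = 5x³. Subtract (5x³)·D = −15x⁴ − 25x³. Remainder: 12x³ − 4x² − 55x − 24.
Step 3: lead(12x³ − 4x² − 55x − 24) ÷ lead(D) = 12x³ ÷ −3x = −4x². Subtract (−4x²)·D = 12x³ + 20x². Remainder: −24x² − 55x − 24.
Step 4: lead(−24x² − 55x − 24) ÷ lead(D) = −24x² ÷ −3x = 8x. Subtract (8x)·D = −24x² − 40x. Remainder: −15x − 24.
Step 5: lead(−15x − 24) ÷ lead(D) = −15x ÷ −3x = 5. Subtract (5)·D = −15x − 25. Remainder: 1.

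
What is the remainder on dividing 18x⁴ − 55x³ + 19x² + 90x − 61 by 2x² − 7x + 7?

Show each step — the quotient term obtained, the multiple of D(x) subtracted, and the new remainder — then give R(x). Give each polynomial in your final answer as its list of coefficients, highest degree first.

R = [6, -5]

Step 1: lead(18x⁴ − 55x³ + 19x² + 90x − 61) ÷ lead(D) = 18x⁴ ÷ 2x² = 9x². Subtract (9x²)·D = 18x⁴ − 63x³ + 63x². Remainder: 8x³ − 44x² + 90x − 61.
Step 2: lead(8x³ − 44x² + 90x − 61) ÷ lead(D) = 8x³ ÷ 2x² = 4x. Subtract (4x)·D = 8x³ − 28x² + 28x. Remainder: −16x² + 62x − 61.
Step 3: lead(−16x² + 62x − 61) ÷ lead(D) = −16x² ÷ 2x² = −8. Subtract (−8)·D = −16x² + 56x − 56. Remainder: 6x − 5.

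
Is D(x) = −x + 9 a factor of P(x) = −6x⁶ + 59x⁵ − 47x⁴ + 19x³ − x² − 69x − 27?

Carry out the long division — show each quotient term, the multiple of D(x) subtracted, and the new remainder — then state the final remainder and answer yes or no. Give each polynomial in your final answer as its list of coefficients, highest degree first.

Step 1: lead(−6x⁶ + 59x⁵ − 47x⁴ + 19x³ − x² − 69x − 27) ÷ lead(D) = −6x⁶ ÷ −x = 6x⁵. Subtract (6x⁵)·D = −6x⁶ + 54x⁵. Remainder: 5x⁵ − 47x⁴ + 19x³ − x² − 69x − 27.
Step 2: lead(5x⁵ − 47x⁴ + 19x³ − x² − 69x − 27) ÷ lead(D) = 5x⁵ ÷ −x = −5x⁴. Subtract (−5x⁴)·D = 5x⁵ − 45x⁴. Remainder: −2x⁴ + 19x³ − x² − 69x − 27.
Step 3: lead(−2x⁴ + 19x³ − x² − 69x − 27) ÷ lead(D) = −2x⁴ ÷ −x = 2x³. Subtract (2x³)·D = −2x⁴ + 18x³. Remainder: x³ − x² − 69x − 27.
Step 4: lead(x³ − x² − 69x − 27) ÷ lead(D) = x³ ÷ −x = −x². Subtract (−x²)·D = x³ − 9x². Remainder: 8x² − 69x − 27.
Step 5: lead(8x² − 69x − 27) ÷ lead(D) = 8x² ÷ −x = −8x. Subtract (−8x)·D = 8x² − 72x. Remainder: 3x − 27.
Step 6: lead(3x − 27) ÷ lead(D) = 3x ÷ −x = −3. Subtract (−3)·D = 3x − 27. Remainder: 0.

R = [0], so D(x) is a factor of P(x). yes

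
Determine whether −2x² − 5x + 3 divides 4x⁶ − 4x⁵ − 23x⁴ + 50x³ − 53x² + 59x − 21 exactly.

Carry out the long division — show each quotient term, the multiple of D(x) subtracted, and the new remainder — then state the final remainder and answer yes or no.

Step 1: lead(4x⁶ − 4x⁵ − 23x⁴ + 50x³ − 53x² + 59x − 21) ÷ lead(D) = 4x⁶ ÷ −2x² = −2x⁴. Subtract (−2x⁴)·D = 4x⁶ + 10x⁵ − 6x⁴. Remainder: −14x⁵ − 17x⁴ + 50x³ − 53x² + 59x − 21.
Step 2: lead(−14x⁵ − 17x⁴ + 50x³ − 53x² + 59x − 21) ÷ lead(D) = −14x⁵ ÷ −2x² = 7x³. Subtract (7x³)·D = −14x⁵ − 35x⁴ + 21x³. Remainder: 18x⁴ + 29x³ − 53x² + 59x − 21.
Step 3: lead(18x⁴ + 29x³ − 53x² + 59x − 21) ÷ lead(D) = 18x⁴ ÷ −2x² = −9x². Subtract (−9x²)·D = 18x⁴ + 45x³ − 27x². Remainder: −16x³ − 26x² + 59x − 21.
Step 4: lead(−16x³ − 26x² + 59x − 21) ÷ lead(D) = −16x³ ÷ −2x² = 8x. Subtract (8x)·D = −16x³ − 40x² + 24x. Remainder: 14x² + 35x − 21.
Step 5: lead(14x² + 35x − 21) ÷ lead(D) = 14x² ÷ −2x² = −7. Subtract (−7)·D = 14x² + 35x − 21. Remainder: 0.

R(x) = 0, so D(x) is a factor of P(x). yes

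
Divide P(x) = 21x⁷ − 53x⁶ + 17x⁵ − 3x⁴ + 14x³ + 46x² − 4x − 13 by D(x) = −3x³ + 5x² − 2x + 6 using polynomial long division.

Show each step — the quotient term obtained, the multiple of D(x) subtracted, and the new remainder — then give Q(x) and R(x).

Step 1: lead(21x⁷ − 53x⁶ + 17x⁵ − 3x⁴ + 14x³ + 46x² − 4x − 13) ÷ lead(D) = 21x⁷ ÷ −3x³ = −7x⁴. Subtract (−7x⁴)·D = 21x⁷ − 35x⁶ + 14x⁵ − 42x⁴. Remainder: −18x⁶ + 3x⁵ + 39x⁴ + 14x³ + 46x² − 4x − 13.
Step 2: lead(−18x⁶ + 3x⁵ + 39x⁴ + 14x³ + 46x² − 4x − 13) ÷ lead(D) = −18x⁶ ÷ −3x³ = 6x³. Subtract (6x³)·D = −18x⁶ + 30x⁵ − 12x⁴ + 36x³. Remainder: −27x⁵ + 51x⁴ − 22x³ + 46x² − 4x − 13.
Step 3: lead(−27x⁵ + 51x⁴ − 22x³ + 46x² − 4x − 13) ÷ lead(D) = −27x⁵ ÷ −3x³ = 9x². Subtract (9x²)·D = −27x⁵ + 45x⁴ − 18x³ + 54x². Remainder: 6x⁴ − 4x³ − 8x² − 4x − 13.
Step 4: lead(6x⁴ − 4x³ − 8x² − 4x − 13) ÷ lead(D) = 6x⁴ ÷ −3x³ = −2x. Subtract (−2x)·D = 6x⁴ − 10x³ + 4x² − 12x. Remainder: 6x³ − 12x² + 8x − 13.
Step 5: lead(6x³ − 12x² + 8x − 13) ÷ lead(D) = 6x³ ÷ −3x³ = −2. Subtract (−2)·D = 6x³ − 10x² + 4x − 12. Remainder: −2x² + 4x − 1.

Q(x) = −7x⁴ + 6x³ + 9x² − 2x − 2; R(x) = −2x² + 4x − 1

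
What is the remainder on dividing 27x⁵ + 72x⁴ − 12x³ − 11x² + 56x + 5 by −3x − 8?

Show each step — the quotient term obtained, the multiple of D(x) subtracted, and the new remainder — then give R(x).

R(x) = 5

Step 1: lead(27x⁵ + 72x⁴ − 12x³ − 11x² + 56x + 5) ÷ lead(D) = 27x⁵ ÷ −3x = −9x⁴. Subtract (−9x⁴)·D = 27x⁵ + 72x⁴. Remainder: −12x³ − 11x² + 56x + 5.
Step 2: lead(−12x³ − 11x² + 56x + 5) ÷ lead(D) = −12x³ ÷ −3x = 4x². Subtract (4x²)·D = −12x³ − 32x². Remainder: 21x² + 56x + 5.
Step 3: lead(21x² + 56x + 5) ÷ lead(D) = 21x² ÷ −3x = −7x. Subtract (−7x)·D = 21x² + 56x. Remainder: 5.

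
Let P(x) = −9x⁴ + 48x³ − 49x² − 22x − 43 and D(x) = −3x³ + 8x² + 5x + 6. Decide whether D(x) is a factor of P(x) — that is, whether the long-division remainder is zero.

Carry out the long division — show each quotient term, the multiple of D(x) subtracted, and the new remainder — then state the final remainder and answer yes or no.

Step 1: lead(−9x⁴ + 48x³ − 49x² − 22x − 43) ÷ lead(D) = −9x⁴ ÷ −3x³ = 3x. Subtract (3x)·D = −9x⁴ + 24x³ + 15x² + 18x. Remainder: 24x³ − 64x² − 40x − 43.
Step 2: lead(24x³ − 64x² − 40x − 43) ÷ lead(D) = 24x³ ÷ −3x³ = −8. Subtract (−8)·D = 24x³ − 64x² − 40x − 48. Remainder: 5.

R(x) = 5, so D(x) is not a factor of P(x). no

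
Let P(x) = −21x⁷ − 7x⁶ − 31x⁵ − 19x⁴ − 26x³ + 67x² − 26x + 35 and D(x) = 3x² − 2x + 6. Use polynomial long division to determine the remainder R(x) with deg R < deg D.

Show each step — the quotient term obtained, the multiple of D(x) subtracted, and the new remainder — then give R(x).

R(x) = −7

Step 1: lead(−21x⁷ − 7x⁶ − 31x⁵ − 19x⁴ − 26x³ + 67x² − 26x + 35) ÷ lead(D) = −21x⁷ ÷ 3x² = −7x⁵. Subtract (−7x⁵)·D = −21x⁷ + 14x⁶ − 42x⁵. Remainder: −21x⁶ + 11x⁵ − 19x⁴ − 26x³ + 67x² − 26x + 35.
Step 2: lead(−21x⁶ + 11x⁵ − 19x⁴ − 26x³ + 67x² − 26x + 35) ÷ lead(D) = −21x⁶ ÷ 3x² = −7x⁴. Subtract (−7x⁴)·D = −21x⁶ + 14x⁵ − 42x⁴. Remainder: −3x⁵ + 23x⁴ − 26x³ + 67x² − 26x + 35.
Step 3: lead(−3x⁵ + 23x⁴ − 26x³ + 67x² − 26x + 35) ÷ lead(D) = −3x⁵ ÷ 3x² = −x³. Subtract (−x³)·D = −3x⁵ + 2x⁴ − 6x³. Remainder: 21x⁴ − 20x³ + 67x² − 26x + 35.
Step 4: lead(21x⁴ − 20x³ + 67x² − 26x + 35) ÷ lead(D) = 21x⁴ ÷ 3x² = 7x². Subtract (7x²)·D = 21x⁴ − 14x³ + 42x². Remainder: −6x³ + 25x² − 26x + 35.
Step 5: lead(−6x³ + 25x² − 26x + 35) ÷ lead(D) = −6x³ ÷ 3x² = −2x. Subtract (−2x)·D = −6x³ + 4x² − 12x. Remainder: 21x² − 14x + 35.
Step 6: lead(21x² − 14x + 35) ÷ lead(D) = 21x² ÷ 3x² = 7. Subtract (7)·D = 21x² − 14x + 42. Remainder: −7.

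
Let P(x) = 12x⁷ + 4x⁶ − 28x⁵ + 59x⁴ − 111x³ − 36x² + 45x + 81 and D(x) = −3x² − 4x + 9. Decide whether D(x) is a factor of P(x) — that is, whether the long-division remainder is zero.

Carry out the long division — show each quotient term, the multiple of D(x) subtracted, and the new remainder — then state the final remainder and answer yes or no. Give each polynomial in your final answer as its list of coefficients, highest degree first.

Step 1: lead(12x⁷ + 4x⁶ − 28x⁵ + 59x⁴ − 111x³ − 36x² + 45x + 81) ÷ lead(D) = 12x⁷ ÷ −3x² = −4x⁵. Subtract (−4x⁵)·D = 12x⁷ + 16x⁶ − 36x⁵. Remainder: −12x⁶ + 8x⁵ + 59x⁴ − 111x³ − 36x² + 45x + 81.
Step 2: lead(−12x⁶ + 8x⁵ + 59x⁴ − 111x³ − 36x² + 45x + 81) ÷ lead(D) = −12x⁶ ÷ −3x² = 4x⁴. Subtract (4x⁴)·D = −12x⁶ − 16x⁵ + 36x⁴. Remainder: 24x⁵ + 23x⁴ − 111x³ − 36x² + 45x + 81.
Step 3: lead(24x⁵ + 23x⁴ − 111x³ − 36x² + 45x + 81) ÷ lead(D) = 24x⁵ ÷ −3x² = −8x³. Subtract (−8x³)·D = 24x⁵ + 32x⁴ − 72x³. Remainder: −9x⁴ − 39x³ − 36x² + 45x + 81.
Step 4: lead(−9x⁴ − 39x³ − 36x² + 45x + 81) ÷ lead(D) = −9x⁴ ÷ −3x² = 3x². Subtract (3x²)·D = −9x⁴ − 12x³ + 27x². Remainder: −27x³ − 63x² + 45x + 81.
Step 5: lead(−27x³ − 63x² + 45x + 81) ÷ lead(D) = −27x³ ÷ −3x² = 9x. Subtract (9x)·D = −27x³ − 36x² + 81x. Remainder: −27x² − 36x + 81.
Step 6: lead(−27x² − 36x + 81) ÷ lead(D) = −27x² ÷ −3x² = 9. Subtract (9)·D = −27x² − 36x + 81. Remainder: 0.

R = [0], so D(x) is a factor of P(x). yes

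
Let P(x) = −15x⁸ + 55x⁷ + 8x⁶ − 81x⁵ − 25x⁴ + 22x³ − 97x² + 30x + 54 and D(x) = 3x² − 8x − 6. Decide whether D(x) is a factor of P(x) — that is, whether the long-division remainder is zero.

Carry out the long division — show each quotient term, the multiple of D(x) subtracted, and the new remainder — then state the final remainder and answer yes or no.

R(x) = 6x, so D(x) is not a factor of P(x). no

Step 1: lead(−15x⁸ + 55x⁷ + 8x⁶ − 81x⁵ − 25x⁴ + 22x³ − 97x² + 30x + 54) ÷ lead(D) = −15x⁸ ÷ 3x² = −5x⁶. Subtract (−5x⁶)·D = −15x⁸ + 40x⁷ + 30x⁶. Remainder: 15x⁷ − 22x⁶ − 81x⁵ − 25x⁴ + 22x³ − 97x² + 30x + 54.
Step 2: lead(15x⁷ − 22x⁶ − 81x⁵ − 25x⁴ + 22x³ − 97x² + 30x + 54) ÷ lead(D) = 15x⁷ ÷ 3x² = 5x⁵. Subtract (5x⁵)·D = 15x⁷ − 40x⁶ − 30x⁵. Remainder: 18x⁶ − 51x⁵ − 25x⁴ + 22x³ − 97x² + 30x + 54.
Step 3: lead(18x⁶ − 51x⁵ − 25x⁴ + 22x³ − 97x² + 30x + 54) ÷ lead(D) = 18x⁶ ÷ 3x² = 6x⁴. Subtract (6x⁴)·D = 18x⁶ − 48x⁵ − 36x⁴. Remainder: −3x⁵ + 11x⁴ + 22x³ − 97x² + 30x + 54.
Step 4: lead(−3x⁵ + 11x⁴ + 22x³ − 97x² + 30x + 54) ÷ lead(D) = −3x⁵ ÷ 3x² = −x³. Subtract (−x³)·D = −3x⁵ + 8x⁴ + 6x³. Remainder: 3x⁴ + 16x³ − 97x² + 30x + 54.
Step 5: lead(3x⁴ + 16x³ − 97x² + 30x + 54) ÷ lead(D) = 3x⁴ ÷ 3x² = x². Subtract (x²)·D = 3x⁴ − 8x³ − 6x². Remainder: 24x³ − 91x² + 30x + 54.
Step 6: lead(24x³ − 91x² + 30x + 54) ÷ lead(D) = 24x³ ÷ 3x² = 8x. Subtract (8x)·D = 24x³ − 64x² − 48x. Remainder: −27x² + 78x + 54.
Step 7: lead(−27x² + 78x + 54) ÷ lead(D) = −27x² ÷ 3x² = −9. Subtract (−9)·D = −27x² + 72x + 54. Remainder: 6x.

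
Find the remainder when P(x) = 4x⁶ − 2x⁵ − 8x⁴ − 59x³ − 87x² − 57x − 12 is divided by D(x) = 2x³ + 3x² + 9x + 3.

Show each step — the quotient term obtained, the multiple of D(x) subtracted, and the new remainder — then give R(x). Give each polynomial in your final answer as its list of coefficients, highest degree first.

R = [0]

Step 1: lead(4x⁶ − 2x⁵ − 8x⁴ − 59x³ − 87x² − 57x − 12) ÷ lead(D) = 4x⁶ ÷ 2x³ = 2x³. Subtract (2x³)·D = 4x⁶ + 6x⁵ + 18x⁴ + 6x³. Remainder: −8x⁵ − 26x⁴ − 65x³ − 87x² − 57x − 12.
Step 2: lead(−8x⁵ − 26x⁴ − 65x³ − 87x² − 57x − 12) ÷ lead(D) = −8x⁵ ÷ 2x³ = −4x². Subtract (−4x²)·D = −8x⁵ − 12x⁴ − 36x³ − 12x². Remainder: −14x⁴ − 29x³ − 75x² − 57x − 12.
Step 3: lead(−14x⁴ − 29x³ − 75x² − 57x − 12) ÷ lead(D) = −14x⁴ ÷ 2x³ = −7x. Subtract (−7x)·D = −14x⁴ − 21x³ − 63x² − 21x. Remainder: −8x³ − 12x² − 36x − 12.
Step 4: lead(−8x³ − 12x² − 36x − 12) ÷ lead(D) = −8x³ ÷ 2x³ = −4. Subtract (−4)·D = −8x³ − 12x² − 36x − 12. Remainder: 0.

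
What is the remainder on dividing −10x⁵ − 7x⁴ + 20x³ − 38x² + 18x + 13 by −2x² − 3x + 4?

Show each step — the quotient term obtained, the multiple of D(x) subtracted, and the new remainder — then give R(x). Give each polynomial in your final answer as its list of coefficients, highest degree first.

R = [5]

Step 1: lead(−10x⁵ − 7x⁴ + 20x³ − 38x² + 18x + 13) ÷ lead(D) = −10x⁵ ÷ −2x² = 5x³. Subtract (5x³)·D = −10x⁵ − 15x⁴ + 20x³. Remainder: 8x⁴ − 38x² + 18x + 13.
Step 2: lead(8x⁴ − 38x² + 18x + 13) ÷ lead(D) = 8x⁴ ÷ −2x² = −4x². Subtract (−4x²)·D = 8x⁴ + 12x³ − 16x². Remainder: −12x³ − 22x² + 18x + 13.
Step 3: lead(−12x³ − 22x² + 18x + 13) ÷ lead(D) = −12x³ ÷ −2x² = 6x. Subtract (6x)·D = −12x³ − 18x² + 24x. Remainder: −4x² − 6x + 13.
Step 4: lead(−4x² − 6x + 13) ÷ lead(D) = −4x² ÷ −2x² = 2. Subtract (2)·D = −4x² − 6x + 8. Remainder: 5.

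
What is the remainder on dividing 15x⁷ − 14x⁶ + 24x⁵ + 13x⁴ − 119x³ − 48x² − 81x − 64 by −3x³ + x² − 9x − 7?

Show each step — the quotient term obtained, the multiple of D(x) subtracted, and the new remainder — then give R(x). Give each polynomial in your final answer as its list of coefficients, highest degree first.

R = [8, 7, -1]

Step 1: lead(15x⁷ − 14x⁶ + 24x⁵ + 13x⁴ − 119x³ − 48x² − 81x − 64) ÷ lead(D) = 15x⁷ ÷ −3x³ = −5x⁴. Subtract (−5x⁴)·D = 15x⁷ − 5x⁶ + 45x⁵ + 35x⁴. Remainder: −9x⁶ − 21x⁵ − 22x⁴ − 119x³ − 48x² − 81x − 64.
Step 2: lead(−9x⁶ − 21x⁵ − 22x⁴ − 119x³ − 48x² − 81x − 64) ÷ lead(D) = −9x⁶ ÷ −3x³ = 3x³. Subtract (3x³)·D = −9x⁶ + 3x⁵ − 27x⁴ − 21x³. Remainder: −24x⁵ + 5x⁴ − 98x³ − 48x² − 81x − 64.
Step 3: lead(−24x⁵ + 5x⁴ − 98x³ − 48x² − 81x − 64) ÷ lead(D) = −24x⁵ ÷ −3x³ = 8x². Subtract (8x²)·D = −24x⁵ + 8x⁴ − 72x³ − 56x². Remainder: −3x⁴ − 26x³ + 8x² − 81x − 64.
Step 4: lead(−3x⁴ − 26x³ + 8x² − 81x − 64) ÷ lead(D) = −3x⁴ ÷ −3x³ = x. Subtract (x)·D = −3x⁴ + x³ − 9x² − 7x. Remainder: −27x³ + 17x² − 74x − 64.
Step 5: lead(−27x³ + 17x² − 74x − 64) ÷ lead(D) = −27x³ ÷ −3x³ = 9. Subtract (9)·D = −27x³ + 9x² − 81x − 63. Remainder: 8x² + 7x − 1.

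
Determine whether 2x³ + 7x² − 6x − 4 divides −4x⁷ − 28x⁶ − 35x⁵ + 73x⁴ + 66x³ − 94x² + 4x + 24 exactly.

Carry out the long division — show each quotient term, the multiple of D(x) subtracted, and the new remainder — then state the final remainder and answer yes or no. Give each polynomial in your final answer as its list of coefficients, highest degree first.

Step 1: lead(−4x⁷ − 28x⁶ − 35x⁵ + 73x⁴ + 66x³ − 94x² + 4x + 24) ÷ lead(D) = −4x⁷ ÷ 2x³ = −2x⁴. Subtract (−2x⁴)·D = −4x⁷ − 14x⁶ + 12x⁵ + 8x⁴. Remainder: −14x⁶ − 47x⁵ + 65x⁴ + 66x³ − 94x² + 4x + 24.
Step 2: lead(−14x⁶ − 47x⁵ + 65x⁴ + 66x³ − 94x² + 4x + 24) ÷ lead(D) = −14x⁶ ÷ 2x³ = −7x³. Subtract (−7x³)·D = −14x⁶ − 49x⁵ + 42x⁴ + 28x³. Remainder: 2x⁵ + 23x⁴ + 38x³ − 94x² + 4x + 24.
Step 3: lead(2x⁵ + 23x⁴ + 38x³ − 94x² + 4x + 24) ÷ lead(D) = 2x⁵ ÷ 2x³ = x². Subtract (x²)·D = 2x⁵ + 7x⁴ − 6x³ − 4x². Remainder: 16x⁴ + 44x³ − 90x² + 4x + 24.
Step 4: lead(16x⁴ + 44x³ − 90x² + 4x + 24) ÷ lead(D) = 16x⁴ ÷ 2x³ = 8x. Subtract (8x)·D = 16x⁴ + 56x³ − 48x² − 32x. Remainder: −12x³ − 42x² + 36x + 24.
Step 5: lead(−12x³ − 42x² + 36x + 24) ÷ lead(D) = −12x³ ÷ 2x³ = −6. Subtract (−6)·D = −12x³ − 42x² + 36x + 24. Remainder: 0.

R = [0], so D(x) is a factor of P(x). yes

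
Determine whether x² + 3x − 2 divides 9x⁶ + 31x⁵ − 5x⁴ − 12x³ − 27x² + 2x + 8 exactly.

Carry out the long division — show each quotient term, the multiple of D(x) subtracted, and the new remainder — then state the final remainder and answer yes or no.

Step 1: lead(9x⁶ + 31x⁵ − 5x⁴ − 12x³ − 27x² + 2x + 8) ÷ lead(D) = 9x⁶ ÷ x² = 9x⁴. Subtract (9x⁴)·D = 9x⁶ + 27x⁵ − 18x⁴. Remainder: 4x⁵ + 13x⁴ − 12x³ − 27x² + 2x + 8.
Step 2: lead(4x⁵ + 13x⁴ − 12x³ − 27x² + 2x + 8) ÷ lead(D) = 4x⁵ ÷ x² = 4x³. Subtract (4x³)·D = 4x⁵ + 12x⁴ − 8x³. Remainder: x⁴ − 4x³ − 27x² + 2x + 8.
Step 3: lead(x⁴ − 4x³ − 27x² + 2x + 8) ÷ lead(D) = x⁴ ÷ x² = x². Subtract (x²)·D = x⁴ + 3x³ − 2x². Remainder: −7x³ − 25x² + 2x + 8.
Step 4: lead(−7x³ − 25x² + 2x + 8) ÷ lead(D) = −7x³ ÷ x² = −7x. Subtract (−7x)·D = −7x³ − 21x² + 14x. Remainder: −4x² − 12x + 8.
Step 5: lead(−4x² − 12x + 8) ÷ lead(D) = −4x² ÷ x² = −4. Subtract (−4)·D = −4x² − 12x + 8. Remainder: 0.

R(x) = 0, so D(x) is a factor of P(x). yes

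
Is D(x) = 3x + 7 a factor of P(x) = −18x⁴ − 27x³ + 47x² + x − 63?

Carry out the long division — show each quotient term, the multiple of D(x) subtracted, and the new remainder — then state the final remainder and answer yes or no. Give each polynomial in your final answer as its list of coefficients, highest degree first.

R = [0], so D(x) is a factor of P(x). yes

Step 1: lead(−18x⁴ − 27x³ + 47x² + x − 63) ÷ lead(D) = −18x⁴ ÷ 3x = −6x³. Subtract (−6x³)·D = −18x⁴ − 42x³. Remainder: 15x³ + 47x² + x − 63.
Step 2: lead(15x³ + 47x² + x − 63) ÷ lead(D) = 15x³ ÷ 3x = 5x². Subtract (5x²)·D = 15x³ + 35x². Remainder: 12x² + x − 63.
Step 3: lead(12x² + x − 63) ÷ lead(D) = 12x² ÷ 3x = 4x. Subtract (4x)·D = 12x² + 28x. Remainder: −27x − 63.
Step 4: lead(−27x − 63) ÷ lead(D) = −27x ÷ 3x = −9. Subtract (−9)·D = −27x − 63. Remainder: 0.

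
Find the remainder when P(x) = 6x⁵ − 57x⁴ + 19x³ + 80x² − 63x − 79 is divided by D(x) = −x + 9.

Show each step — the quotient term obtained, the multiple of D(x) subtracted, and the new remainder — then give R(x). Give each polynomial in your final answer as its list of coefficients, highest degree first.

R = [2]

Step 1: lead(6x⁵ − 57x⁴ + 19x³ + 80x² − 63x − 79) ÷ lead(D) = 6x⁵ ÷ −x = −6x⁴. Subtract (−6x⁴)·D = 6x⁵ − 54x⁴. Remainder: −3x⁴ + 19x³ + 80x² − 63x − 79.
Step 2: lead(−3x⁴ + 19x³ + 80x² − 63x − 79) ÷ lead(D) = −3x⁴ ÷ −x = 3x³. Subtract (3x³)·D = −3x⁴ + 27x³. Remainder: −8x³ + 80x² − 63x − 79.
Step 3: lead(−8x³ + 80x² − 63x − 79) ÷ lead(D) = −8x³ ÷ −x = 8x². Subtract (8x²)·D = −8x³ + 72x². Remainder: 8x² − 63x − 79.
Step 4: lead(8x² − 63x − 79) ÷ lead(D) = 8x² ÷ −x = −8x. Subtract (−8x)·D = 8x² − 72x. Remainder: 9x − 79.
Step 5: lead(9x − 79) ÷ lead(D) = 9x ÷ −x = −9. Subtract (−9)·D = 9x − 81. Remainder: 2.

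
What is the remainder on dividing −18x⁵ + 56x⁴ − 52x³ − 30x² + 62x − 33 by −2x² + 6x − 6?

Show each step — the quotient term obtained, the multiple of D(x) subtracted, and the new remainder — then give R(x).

R(x) = 2x + 3

Step 1: lead(−18x⁵ + 56x⁴ − 52x³ − 30x² + 62x − 33) ÷ lead(D) = −18x⁵ ÷ −2x² = 9x³. Subtract (9x³)·D = −18x⁵ + 54x⁴ − 54x³. Remainder: 2x⁴ + 2x³ − 30x² + 62x − 33.
Step 2: lead(2x⁴ + 2x³ − 30x² + 62x − 33) ÷ lead(D) = 2x⁴ ÷ −2x² = −x². Subtract (−x²)·D = 2x⁴ − 6x³ + 6x². Remainder: 8x³ − 36x² + 62x − 33.
Step 3: lead(8x³ − 36x² + 62x − 33) ÷ lead(D) = 8x³ ÷ −2x² = −4x. Subtract (−4x)·D = 8x³ − 24x² + 24x. Remainder: −12x² + 38x − 33.
Step 4: lead(−12x² + 38x − 33) ÷ lead(D) = −12x² ÷ −2x² = 6. Subtract (6)·D = −12x² + 36x − 36. Remainder: 2x + 3.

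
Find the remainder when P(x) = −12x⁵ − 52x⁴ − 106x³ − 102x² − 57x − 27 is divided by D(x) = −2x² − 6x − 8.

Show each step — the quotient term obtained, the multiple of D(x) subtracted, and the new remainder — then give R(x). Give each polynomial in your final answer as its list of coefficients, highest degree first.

Step 1: lead(−12x⁵ − 52x⁴ − 106x³ − 102x² − 57x − 27) ÷ lead(D) = −12x⁵ ÷ −2x² = 6x³. Subtract (6x³)·D = −12x⁵ − 36x⁴ − 48x³. Remainder: −16x⁴ − 58x³ − 102x² − 57x − 27.
Step 2: lead(−16x⁴ − 58x³ − 102x² − 57x − 27) ÷ lead(D) = −16x⁴ ÷ −2x² = 8x². Subtract (8x²)·D = −16x⁴ − 48x³ − 64x². Remainder: −10x³ − 38x² − 57x − 27.
Step 3: lead(−10x³ − 38x² − 57x − 27) ÷ lead(D) = −10x³ ÷ −2x² = 5x. Subtract (5x)·D = −10x³ − 30x² − 40x. Remainder: −8x² − 17x − 27.
Step 4: lead(−8x² − 17x − 27) ÷ lead(D) = −8x² ÷ −2x² = 4. Subtract (4)·D = −8x² − 24x − 32. Remainder: 7x + 5.

R = [7, 5]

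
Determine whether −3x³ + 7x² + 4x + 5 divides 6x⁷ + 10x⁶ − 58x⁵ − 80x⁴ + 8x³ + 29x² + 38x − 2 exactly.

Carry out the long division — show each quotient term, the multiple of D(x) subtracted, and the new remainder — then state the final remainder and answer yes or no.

Step 1: lead(6x⁷ + 10x⁶ − 58x⁵ − 80x⁴ + 8x³ + 29x² + 38x − 2) ÷ lead(D) = 6x⁷ ÷ −3x³ = −2x⁴. Subtract (−2x⁴)·D = 6x⁷ − 14x⁶ − 8x⁵ − 10x⁴. Remainder: 24x⁶ − 50x⁵ − 70x⁴ + 8x³ + 29x² + 38x − 2.
Step 2: lead(24x⁶ − 50x⁵ − 70x⁴ + 8x³ + 29x² + 38x − 2) ÷ lead(D) = 24x⁶ ÷ −3x³ = −8x³. Subtract (−8x³)·D = 24x⁶ − 56x⁵ − 32x⁴ − 40x³. Remainder: 6x⁵ − 38x⁴ + 48x³ + 29x² + 38x − 2.
Step 3: lead(6x⁵ − 38x⁴ + 48x³ + 29x² + 38x − 2) ÷ lead(D) = 6x⁵ ÷ −3x³ = −2x². Subtract (−2x²)·D = 6x⁵ − 14x⁴ − 8x³ − 10x². Remainder: −24x⁴ + 56x³ + 39x² + 38x − 2.
Step 4: lead(−24x⁴ + 56x³ + 39x² + 38x − 2) ÷ lead(D) = −24x⁴ ÷ −3x³ = 8x. Subtract (8x)·D = −24x⁴ + 56x³ + 32x² + 40x. Remainder: 7x² − 2x − 2.

R(x) = 7x² − 2x − 2, so D(x) is not a factor of P(x). no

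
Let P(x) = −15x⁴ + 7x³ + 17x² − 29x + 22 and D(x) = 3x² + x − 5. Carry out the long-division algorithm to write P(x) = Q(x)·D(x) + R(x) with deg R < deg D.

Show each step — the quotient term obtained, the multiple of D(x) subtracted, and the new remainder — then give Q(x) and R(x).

Step 1: lead(−15x⁴ + 7x³ + 17x² − 29x + 22) ÷ lead(D) = −15x⁴ ÷ 3x² = −5x². Subtract (−5x²)·D = −15x⁴ − 5x³ + 25x². Remainder: 12x³ − 8x² − 29x + 22.
Step 2: lead(12x³ − 8x² − 29x + 22) ÷ lead(D) = 12x³ ÷ 3x² = 4x. Subtract (4x)·D = 12x³ + 4x² − 20x. Remainder: −12x² − 9x + 22.
Step 3: lead(−12x² − 9x + 22) ÷ lead(D) = −12x² ÷ 3x² = −4. Subtract (−4)·D = −12x² − 4x + 20. Remainder: −5x + 2.

Q(x) = −5x² + 4x − 4; R(x) = −5x + 2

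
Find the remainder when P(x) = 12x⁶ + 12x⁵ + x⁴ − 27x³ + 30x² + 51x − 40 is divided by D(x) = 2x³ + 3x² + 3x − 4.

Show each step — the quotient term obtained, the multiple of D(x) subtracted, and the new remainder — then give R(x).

Step 1: lead(12x⁶ + 12x⁵ + x⁴ − 27x³ + 30x² + 51x − 40) ÷ lead(D) = 12x⁶ ÷ 2x³ = 6x³. Subtract (6x³)·D = 12x⁶ + 18x⁵ + 18x⁴ − 24x³. Remainder: −6x⁵ − 17x⁴ − 3x³ + 30x² + 51x − 40.
Step 2: lead(−6x⁵ − 17x⁴ − 3x³ + 30x² + 51x − 40) ÷ lead(D) = −6x⁵ ÷ 2x³ = −3x². Subtract (−3x²)·D = −6x⁵ − 9x⁴ − 9x³ + 12x². Remainder: −8x⁴ + 6x³ + 18x² + 51x − 40.
Step 3: lead(−8x⁴ + 6x³ + 18x² + 51x − 40) ÷ lead(D) = −8x⁴ ÷ 2x³ = −4x. Subtract (−4x)·D = −8x⁴ − 12x³ − 12x² + 16x. Remainder: 18x³ + 30x² + 35x − 40.
Step 4: lead(18x³ + 30x² + 35x − 40) ÷ lead(D) = 18x³ ÷ 2x³ = 9. Subtract (9)·D = 18x³ + 27x² + 27x − 36. Remainder: 3x² + 8x − 4.

R(x) = 3x² + 8x − 4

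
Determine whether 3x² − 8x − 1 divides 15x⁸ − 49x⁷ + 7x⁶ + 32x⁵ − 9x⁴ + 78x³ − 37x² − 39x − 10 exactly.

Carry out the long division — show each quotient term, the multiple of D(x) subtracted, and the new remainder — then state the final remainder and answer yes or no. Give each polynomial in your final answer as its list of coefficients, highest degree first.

R = [-6], so D(x) is not a factor of P(x). no

Step 1: lead(15x⁸ − 49x⁷ + 7x⁶ + 32x⁵ − 9x⁴ + 78x³ − 37x² − 39x − 10) ÷ lead(D) = 15x⁸ ÷ 3x² = 5x⁶. Subtract (5x⁶)·D = 15x⁸ − 40x⁷ − 5x⁶. Remainder: −9x⁷ + 12x⁶ + 32x⁵ − 9x⁴ + 78x³ − 37x² − 39x − 10.
Step 2: lead(−9x⁷ + 12x⁶ + 32x⁵ − 9x⁴ + 78x³ − 37x² − 39x − 10) ÷ lead(D) = −9x⁷ ÷ 3x² = −3x⁵. Subtract (−3x⁵)·D = −9x⁷ + 24x⁶ + 3x⁵. Remainder: −12x⁶ + 29x⁵ − 9x⁴ + 78x³ − 37x² − 39x − 10.
Step 3: lead(−12x⁶ + 29x⁵ − 9x⁴ + 78x³ − 37x² − 39x − 10) ÷ lead(D) = −12x⁶ ÷ 3x² = −4x⁴. Subtract (−4x⁴)·D = −12x⁶ + 32x⁵ + 4x⁴. Remainder: −3x⁵ − 13x⁴ + 78x³ − 37x² − 39x − 10.
Step 4: lead(−3x⁵ − 13x⁴ + 78x³ − 37x² − 39x − 10) ÷ lead(D) = −3x⁵ ÷ 3x² = −x³. Subtract (−x³)·D = −3x⁵ + 8x⁴ + x³. Remainder: −21x⁴ + 77x³ − 37x² − 39x − 10.
Step 5: lead(−21x⁴ + 77x³ − 37x² − 39x − 10) ÷ lead(D) = −21x⁴ ÷ 3x² = −7x². Subtract (−7x²)·D = −21x⁴ + 56x³ + 7x². Remainder: 21x³ − 44x² − 39x − 10.
Step 6: lead(21x³ − 44x² − 39x − 10) ÷ lead(D) = 21x³ ÷ 3x² = 7x. Subtract (7x)·D = 21x³ − 56x² − 7x. Remainder: 12x² − 32x − 10.
Step 7: lead(12x² − 32x − 10) ÷ lead(D) = 12x² ÷ 3x² = 4. Subtract (4)·D = 12x² − 32x − 4. Remainder: −6.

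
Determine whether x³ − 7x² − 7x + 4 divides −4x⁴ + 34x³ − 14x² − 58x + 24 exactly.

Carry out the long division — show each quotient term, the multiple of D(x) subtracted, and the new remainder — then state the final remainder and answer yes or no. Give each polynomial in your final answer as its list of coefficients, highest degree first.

Step 1: lead(−4x⁴ + 34x³ − 14x² − 58x + 24) ÷ lead(D) = −4x⁴ ÷ x³ = −4x. Subtract (−4x)·D = −4x⁴ + 28x³ + 28x² − 16x. Remainder: 6x³ − 42x² − 42x + 24.
Step 2: lead(6x³ − 42x² − 42x + 24) ÷ lead(D) = 6x³ ÷ x³ = 6. Subtract (6)·D = 6x³ − 42x² − 42x + 24. Remainder: 0.

R = [0], so D(x) is a factor of P(x). yes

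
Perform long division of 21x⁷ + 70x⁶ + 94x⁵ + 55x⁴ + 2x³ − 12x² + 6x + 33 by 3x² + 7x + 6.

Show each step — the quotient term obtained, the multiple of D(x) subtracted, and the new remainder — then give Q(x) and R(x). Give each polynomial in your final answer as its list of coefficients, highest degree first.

Step 1: lead(21x⁷ + 70x⁶ + 94x⁵ + 55x⁴ + 2x³ − 12x² + 6x + 33) ÷ lead(D) = 21x⁷ ÷ 3x² = 7x⁵. Subtract (7x⁵)·D = 21x⁷ + 49x⁶ + 42x⁵. Remainder: 21x⁶ + 52x⁵ + 55x⁴ + 2x³ − 12x² + 6x + 33.
Step 2: lead(21x⁶ + 52x⁵ + 55x⁴ + 2x³ − 12x² + 6x + 33) ÷ lead(D) = 21x⁶ ÷ 3x² = 7x⁴. Subtract (7x⁴)·D = 21x⁶ + 49x⁵ + 42x⁴. Remainder: 3x⁵ + 13x⁴ + 2x³ − 12x² + 6x + 33.
Step 3: lead(3x⁵ + 13x⁴ + 2x³ − 12x² + 6x + 33) ÷ lead(D) = 3x⁵ ÷ 3x² = x³. Subtract (x³)·D = 3x⁵ + 7x⁴ + 6x³. Remainder: 6x⁴ − 4x³ − 12x² + 6x + 33.
Step 4: lead(6x⁴ − 4x³ − 12x² + 6x + 33) ÷ lead(D) = 6x⁴ ÷ 3x² = 2x². Subtract (2x²)·D = 6x⁴ + 14x³ + 12x². Remainder: −18x³ − 24x² + 6x + 33.
Step 5: lead(−18x³ − 24x² + 6x + 33) ÷ lead(D) = −18x³ ÷ 3x² = −6x. Subtract (−6x)·D = −18x³ − 42x² − 36x. Remainder: 18x² + 42x + 33.
Step 6: lead(18x² + 42x + 33) ÷ lead(D) = 18x² ÷ 3x² = 6. Subtract (6)·D = 18x² + 42x + 36. Remainder: −3.

Q = [7, 7, 1, 2, -6, 6]; R = [-3]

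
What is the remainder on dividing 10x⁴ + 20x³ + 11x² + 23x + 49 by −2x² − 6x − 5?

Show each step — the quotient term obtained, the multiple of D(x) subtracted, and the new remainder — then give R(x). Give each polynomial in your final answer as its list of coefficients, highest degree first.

Step 1: lead(10x⁴ + 20x³ + 11x² + 23x + 49) ÷ lead(D) = 10x⁴ ÷ −2x² = −5x². Subtract (−5x²)·D = 10x⁴ + 30x³ + 25x². Remainder: −10x³ − 14x² + 23x + 49.
Step 2: lead(−10x³ − 14x² + 23x + 49) ÷ lead(D) = −10x³ ÷ −2x² = 5x. Subtract (5x)·D = −10x³ − 30x² − 25x. Remainder: 16x² + 48x + 49.
Step 3: lead(16x² + 48x + 49) ÷ lead(D) = 16x² ÷ −2x² = −8. Subtract (−8)·D = 16x² + 48x + 40. Remainder: 9.

R = [9]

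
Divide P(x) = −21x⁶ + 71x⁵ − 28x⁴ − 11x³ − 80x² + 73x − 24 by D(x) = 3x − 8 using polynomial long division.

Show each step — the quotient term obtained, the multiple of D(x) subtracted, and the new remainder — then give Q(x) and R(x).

Step 1: lead(−21x⁶ + 71x⁵ − 28x⁴ − 11x³ − 80x² + 73x − 24) ÷ lead(D) = −21x⁶ ÷ 3x = −7x⁵. Subtract (−7x⁵)·D = −21x⁶ + 56x⁵. Remainder: 15x⁵ − 28x⁴ − 11x³ − 80x² + 73x − 24.
Step 2: lead(15x⁵ − 28x⁴ − 11x³ − 80x² + 73x − 24) ÷ lead(D) = 15x⁵ ÷ 3x = 5x⁴. Subtract (5x⁴)·D = 15x⁵ − 40x⁴. Remainder: 12x⁴ − 11x³ − 80x² + 73x − 24.
Step 3: lead(12x⁴ − 11x³ − 80x² + 73x − 24) ÷ lead(D) = 12x⁴ ÷ 3x = 4x³. Subtract (4x³)·D = 12x⁴ − 32x³. Remainder: 21x³ − 80x² + 73x − 24.
Step 4: lead(21x³ − 80x² + 73x − 24) ÷ lead(D) = 21x³ ÷ 3x = 7x². Subtract (7x²)·D = 21x³ − 56x². Remainder: −24x² + 73x − 24.
Step 5: lead(−24x² + 73x − 24) ÷ lead(D) = −24x² ÷ 3x = −8x. Subtract (−8x)·D = −24x² + 64x. Remainder: 9x − 24.
Step 6: lead(9x − 24) ÷ lead(D) = 9x ÷ 3x = 3. Subtract (3)·D = 9x − 24. Remainder: 0.

Q(x) = −7x⁵ + 5x⁴ + 4x³ + 7x² − 8x + 3; R(x) = 0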